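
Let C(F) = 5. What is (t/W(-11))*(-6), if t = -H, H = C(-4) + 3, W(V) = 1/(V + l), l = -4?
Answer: -720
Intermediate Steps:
W(V) = 1/(-4 + V) (W(V) = 1/(V - 4) = 1/(-4 + V))
H = 8 (H = 5 + 3 = 8)
t = -8 (t = -1*8 = -8)
(t/W(-11))*(-6) = -8/(1/(-4 - 11))*(-6) = -8/(1/(-15))*(-6) = -8/(-1/15)*(-6) = -8*(-15)*(-6) = 120*(-6) = -720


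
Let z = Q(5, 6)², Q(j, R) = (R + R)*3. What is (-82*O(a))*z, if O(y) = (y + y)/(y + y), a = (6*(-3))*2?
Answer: -106272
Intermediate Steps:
a = -36 (a = -18*2 = -36)
Q(j, R) = 6*R (Q(j, R) = (2*R)*3 = 6*R)
z = 1296 (z = (6*6)² = 36² = 1296)
O(y) = 1 (O(y) = (2*y)/((2*y)) = (2*y)*(1/(2*y)) = 1)
(-82*O(a))*z = -82*1*1296 = -82*1296 = -106272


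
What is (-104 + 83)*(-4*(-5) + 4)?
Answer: -504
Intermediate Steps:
(-104 + 83)*(-4*(-5) + 4) = -21*(20 + 4) = -21*24 = -504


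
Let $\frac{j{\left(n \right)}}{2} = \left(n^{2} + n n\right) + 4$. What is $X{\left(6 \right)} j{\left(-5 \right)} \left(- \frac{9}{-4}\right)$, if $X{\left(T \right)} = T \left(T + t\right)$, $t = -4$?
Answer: $2916$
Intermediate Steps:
$j{\left(n \right)} = 8 + 4 n^{2}$ ($j{\left(n \right)} = 2 \left(\left(n^{2} + n n\right) + 4\right) = 2 \left(\left(n^{2} + n^{2}\right) + 4\right) = 2 \left(2 n^{2} + 4\right) = 2 \left(4 + 2 n^{2}\right) = 8 + 4 n^{2}$)
$X{\left(T \right)} = T \left(-4 + T\right)$ ($X{\left(T \right)} = T \left(T - 4\right) = T \left(-4 + T\right)$)
$X{\left(6 \right)} j{\left(-5 \right)} \left(- \frac{9}{-4}\right) = 6 \left(-4 + 6\right) \left(8 + 4 \left(-5\right)^{2}\right) \left(- \frac{9}{-4}\right) = 6 \cdot 2 \left(8 + 4 \cdot 25\right) \left(\left(-9\right) \left(- \frac{1}{4}\right)\right) = 12 \left(8 + 100\right) \frac{9}{4} = 12 \cdot 108 \cdot \frac{9}{4} = 12 \cdot 243 = 2916$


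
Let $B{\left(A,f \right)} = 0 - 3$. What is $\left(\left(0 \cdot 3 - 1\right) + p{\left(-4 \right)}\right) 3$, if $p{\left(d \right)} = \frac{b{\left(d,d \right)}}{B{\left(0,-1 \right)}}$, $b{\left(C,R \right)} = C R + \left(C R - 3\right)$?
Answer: $-32$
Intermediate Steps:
$B{\left(A,f \right)} = -3$
$b{\left(C,R \right)} = -3 + 2 C R$ ($b{\left(C,R \right)} = C R + \left(-3 + C R\right) = -3 + 2 C R$)
$p{\left(d \right)} = 1 - \frac{2 d^{2}}{3}$ ($p{\left(d \right)} = \frac{-3 + 2 d d}{-3} = \left(-3 + 2 d^{2}\right) \left(- \frac{1}{3}\right) = 1 - \frac{2 d^{2}}{3}$)
$\left(\left(0 \cdot 3 - 1\right) + p{\left(-4 \right)}\right) 3 = \left(\left(0 \cdot 3 - 1\right) + \left(1 - \frac{2 \left(-4\right)^{2}}{3}\right)\right) 3 = \left(\left(0 - 1\right) + \left(1 - \frac{32}{3}\right)\right) 3 = \left(-1 + \left(1 - \frac{32}{3}\right)\right) 3 = \left(-1 - \frac{29}{3}\right) 3 = \left(- \frac{32}{3}\right) 3 = -32$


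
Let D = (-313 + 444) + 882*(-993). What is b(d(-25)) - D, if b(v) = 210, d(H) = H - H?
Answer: 875905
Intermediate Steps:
d(H) = 0
D = -875695 (D = 131 - 875826 = -875695)
b(d(-25)) - D = 210 - 1*(-875695) = 210 + 875695 = 875905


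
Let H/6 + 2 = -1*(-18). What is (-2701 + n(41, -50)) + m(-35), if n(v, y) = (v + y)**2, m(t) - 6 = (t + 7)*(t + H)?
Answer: -4322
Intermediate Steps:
H = 96 (H = -12 + 6*(-1*(-18)) = -12 + 6*18 = -12 + 108 = 96)
m(t) = 6 + (7 + t)*(96 + t) (m(t) = 6 + (t + 7)*(t + 96) = 6 + (7 + t)*(96 + t))
(-2701 + n(41, -50)) + m(-35) = (-2701 + (41 - 50)**2) + (678 + (-35)**2 + 103*(-35)) = (-2701 + (-9)**2) + (678 + 1225 - 3605) = (-2701 + 81) - 1702 = -2620 - 1702 = -4322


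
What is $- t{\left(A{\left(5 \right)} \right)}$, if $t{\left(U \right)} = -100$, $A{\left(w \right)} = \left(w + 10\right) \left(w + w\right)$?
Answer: $100$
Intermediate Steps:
$A{\left(w \right)} = 2 w \left(10 + w\right)$ ($A{\left(w \right)} = \left(10 + w\right) 2 w = 2 w \left(10 + w\right)$)
$- t{\left(A{\left(5 \right)} \right)} = \left(-1\right) \left(-100\right) = 100$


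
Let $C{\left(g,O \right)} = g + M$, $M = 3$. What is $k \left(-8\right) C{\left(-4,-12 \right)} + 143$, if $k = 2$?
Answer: $159$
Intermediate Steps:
$C{\left(g,O \right)} = 3 + g$ ($C{\left(g,O \right)} = g + 3 = 3 + g$)
$k \left(-8\right) C{\left(-4,-12 \right)} + 143 = 2 \left(-8\right) \left(3 - 4\right) + 143 = \left(-16\right) \left(-1\right) + 143 = 16 + 143 = 159$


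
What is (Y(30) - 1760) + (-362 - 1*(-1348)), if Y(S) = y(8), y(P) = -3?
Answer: -777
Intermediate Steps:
Y(S) = -3
(Y(30) - 1760) + (-362 - 1*(-1348)) = (-3 - 1760) + (-362 - 1*(-1348)) = -1763 + (-362 + 1348) = -1763 + 986 = -777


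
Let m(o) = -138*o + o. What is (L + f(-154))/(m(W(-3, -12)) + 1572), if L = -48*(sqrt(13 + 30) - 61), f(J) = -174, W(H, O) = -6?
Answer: 153/133 - 8*sqrt(43)/399 ≈ 1.0189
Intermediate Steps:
m(o) = -137*o
L = 2928 - 48*sqrt(43) (L = -48*(sqrt(43) - 61) = -48*(-61 + sqrt(43)) = 2928 - 48*sqrt(43) ≈ 2613.2)
(L + f(-154))/(m(W(-3, -12)) + 1572) = ((2928 - 48*sqrt(43)) - 174)/(-137*(-6) + 1572) = (2754 - 48*sqrt(43))/(822 + 1572) = (2754 - 48*sqrt(43))/2394 = (2754 - 48*sqrt(43))*(1/2394) = 153/133 - 8*sqrt(43)/399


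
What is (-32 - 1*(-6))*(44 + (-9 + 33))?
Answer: -1768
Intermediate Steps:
(-32 - 1*(-6))*(44 + (-9 + 33)) = (-32 + 6)*(44 + 24) = -26*68 = -1768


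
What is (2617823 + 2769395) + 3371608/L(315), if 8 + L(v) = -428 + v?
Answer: 648481770/121 ≈ 5.3594e+6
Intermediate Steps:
L(v) = -436 + v (L(v) = -8 + (-428 + v) = -436 + v)
(2617823 + 2769395) + 3371608/L(315) = (2617823 + 2769395) + 3371608/(-436 + 315) = 5387218 + 3371608/(-121) = 5387218 + 3371608*(-1/121) = 5387218 - 3371608/121 = 648481770/121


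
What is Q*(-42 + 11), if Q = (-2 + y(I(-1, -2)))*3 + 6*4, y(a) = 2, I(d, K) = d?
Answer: -744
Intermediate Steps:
Q = 24 (Q = (-2 + 2)*3 + 6*4 = 0*3 + 24 = 0 + 24 = 24)
Q*(-42 + 11) = 24*(-42 + 11) = 24*(-31) = -744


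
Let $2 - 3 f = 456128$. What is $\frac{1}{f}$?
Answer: $- \frac{1}{152042} \approx -6.5771 \cdot 10^{-6}$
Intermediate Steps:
$f = -152042$ ($f = \frac{2}{3} - \frac{456128}{3} = -152042$)
$\frac{1}{f} = \frac{1}{-152042} = - \frac{1}{152042}$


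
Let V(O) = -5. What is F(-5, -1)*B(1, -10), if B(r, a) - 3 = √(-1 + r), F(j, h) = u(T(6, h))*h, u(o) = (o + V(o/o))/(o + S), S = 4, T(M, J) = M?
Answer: -3/10 ≈ -0.30000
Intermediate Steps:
u(o) = (-5 + o)/(4 + o) (u(o) = (o - 5)/(o + 4) = (-5 + o)/(4 + o))
F(j, h) = h/10 (F(j, h) = ((-5 + 6)/(4 + 6))*h = (1/10)*h = ((⅒)*1)*h = h/10)
B(r, a) = 3 + √(-1 + r)
F(-5, -1)*B(1, -10) = ((⅒)*(-1))*(3 + √(-1 + 1)) = -(3 + √0)/10 = -(3 + 0)/10 = -⅒*3 = -3/10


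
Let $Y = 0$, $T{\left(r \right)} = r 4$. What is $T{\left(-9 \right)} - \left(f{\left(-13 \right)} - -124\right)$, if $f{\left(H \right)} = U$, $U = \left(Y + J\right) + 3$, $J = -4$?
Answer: $-159$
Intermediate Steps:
$T{\left(r \right)} = 4 r$
$U = -1$ ($U = \left(0 - 4\right) + 3 = -4 + 3 = -1$)
$f{\left(H \right)} = -1$
$T{\left(-9 \right)} - \left(f{\left(-13 \right)} - -124\right) = 4 \left(-9\right) - \left(-1 - -124\right) = -36 - \left(-1 + 124\right) = -36 - 123 = -159$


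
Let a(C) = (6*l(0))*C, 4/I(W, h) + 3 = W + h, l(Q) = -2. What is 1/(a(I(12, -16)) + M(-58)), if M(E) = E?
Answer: -7/358 ≈ -0.019553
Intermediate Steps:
I(W, h) = 4/(-3 + W + h) (I(W, h) = 4/(-3 + (W + h)) = 4/(-3 + W + h))
a(C) = -12*C (a(C) = (6*(-2))*C = -12*C)
1/(a(I(12, -16)) + M(-58)) = 1/(-48/(-3 + 12 - 16) - 58) = 1/(-48/(-7) - 58) = 1/(-48*(-1)/7 - 58) = 1/(-12*(-4/7) - 58) = 1/(48/7 - 58) = 1/(-358/7) = -7/358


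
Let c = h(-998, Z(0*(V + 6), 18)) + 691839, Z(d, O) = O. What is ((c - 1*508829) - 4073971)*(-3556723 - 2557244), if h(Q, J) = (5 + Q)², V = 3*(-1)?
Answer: 17760536105904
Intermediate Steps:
V = -3
c = 1677888 (c = (5 - 998)² + 691839 = (-993)² + 691839 = 986049 + 691839 = 1677888)
((c - 1*508829) - 4073971)*(-3556723 - 2557244) = ((1677888 - 1*508829) - 4073971)*(-3556723 - 2557244) = ((1677888 - 508829) - 4073971)*(-6113967) = (1169059 - 4073971)*(-6113967) = -2904912*(-6113967) = 17760536105904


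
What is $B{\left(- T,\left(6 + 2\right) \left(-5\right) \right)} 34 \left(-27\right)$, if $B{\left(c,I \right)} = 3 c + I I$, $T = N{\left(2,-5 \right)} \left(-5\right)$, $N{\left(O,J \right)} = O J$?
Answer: $-1331100$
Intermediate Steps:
$N{\left(O,J \right)} = J O$
$T = 50$ ($T = \left(-5\right) 2 \left(-5\right) = \left(-10\right) \left(-5\right) = 50$)
$B{\left(c,I \right)} = I^{2} + 3 c$ ($B{\left(c,I \right)} = 3 c + I^{2} = I^{2} + 3 c$)
$B{\left(- T,\left(6 + 2\right) \left(-5\right) \right)} 34 \left(-27\right) = \left(\left(\left(6 + 2\right) \left(-5\right)\right)^{2} + 3 \left(\left(-1\right) 50\right)\right) 34 \left(-27\right) = \left(\left(8 \left(-5\right)\right)^{2} + 3 \left(-50\right)\right) 34 \left(-27\right) = \left(\left(-40\right)^{2} - 150\right) 34 \left(-27\right) = \left(1600 - 150\right) 34 \left(-27\right) = 1450 \cdot 34 \left(-27\right) = 49300 \left(-27\right) = -1331100$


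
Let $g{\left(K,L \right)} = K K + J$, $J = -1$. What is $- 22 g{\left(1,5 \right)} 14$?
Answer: $0$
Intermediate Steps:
$g{\left(K,L \right)} = -1 + K^{2}$ ($g{\left(K,L \right)} = K K - 1 = K^{2} - 1 = -1 + K^{2}$)
$- 22 g{\left(1,5 \right)} 14 = - 22 \left(-1 + 1^{2}\right) 14 = - 22 \left(-1 + 1\right) 14 = \left(-22\right) 0 \cdot 14 = 0 \cdot 14 = 0$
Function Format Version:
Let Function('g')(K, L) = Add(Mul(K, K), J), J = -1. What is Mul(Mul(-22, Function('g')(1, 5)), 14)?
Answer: 0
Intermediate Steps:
Function('g')(K, L) = Add(-1, Pow(K, 2)) (Function('g')(K, L) = Add(Mul(K, K), -1) = Add(Pow(K, 2), -1) = Add(-1, Pow(K, 2)))
Mul(Mul(-22, Function('g')(1, 5)), 14) = Mul(Mul(-22, Add(-1, Pow(1, 2))), 14) = Mul(Mul(-22, Add(-1, 1)), 14) = Mul(Mul(-22, 0), 14) = Mul(0, 14) = 0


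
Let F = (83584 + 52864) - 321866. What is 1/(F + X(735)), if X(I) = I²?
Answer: 1/354807 ≈ 2.8184e-6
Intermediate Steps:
F = -185418 (F = 136448 - 321866 = -185418)
1/(F + X(735)) = 1/(-185418 + 735²) = 1/(-185418 + 540225) = 1/354807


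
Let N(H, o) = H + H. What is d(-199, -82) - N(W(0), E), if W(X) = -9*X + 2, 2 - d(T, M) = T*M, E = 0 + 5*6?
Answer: -16320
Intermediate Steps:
E = 30 (E = 0 + 30 = 30)
d(T, M) = 2 - M*T (d(T, M) = 2 - T*M = 2 - M*T)
W(X) = 2 - 9*X
N(H, o) = 2*H
d(-199, -82) - N(W(0), E) = (2 - 1*(-82)*(-199)) - 2*(2 - 9*0) = (2 - 16318) - 2*(2 + 0) = -16316 - 2*2 = -16316 - 1*4 = -16316 - 4 = -16320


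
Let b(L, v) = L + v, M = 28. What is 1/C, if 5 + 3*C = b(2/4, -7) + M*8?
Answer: 6/425 ≈ 0.014118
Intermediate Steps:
C = 425/6 (C = -5/3 + ((2/4 - 7) + 28*8)/3 = -5/3 + ((2*(1/4) - 7) + 224)/3 = -5/3 + ((1/2 - 7) + 224)/3 = -5/3 + (-13/2 + 224)/3 = -5/3 + (1/3)*(435/2) = -5/3 + 145/2 = 425/6 ≈ 70.833)
1/C = 1/(425/6) = 6/425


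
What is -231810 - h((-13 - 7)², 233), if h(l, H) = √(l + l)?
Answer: -231810 - 20*√2 ≈ -2.3184e+5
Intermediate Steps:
h(l, H) = √2*√l (h(l, H) = √(2*l) = √2*√l)
-231810 - h((-13 - 7)², 233) = -231810 - √2*√((-13 - 7)²) = -231810 - √2*√((-20)²) = -231810 - √2*√400 = -231810 - √2*20 = -231810 - 20*√2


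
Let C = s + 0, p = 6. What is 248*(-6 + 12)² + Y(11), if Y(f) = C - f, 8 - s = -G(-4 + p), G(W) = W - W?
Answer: 8925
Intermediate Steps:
G(W) = 0
s = 8 (s = 8 - (-1)*0 = 8 - 1*0 = 8 + 0 = 8)
C = 8 (C = 8 + 0 = 8)
Y(f) = 8 - f
248*(-6 + 12)² + Y(11) = 248*(-6 + 12)² + (8 - 1*11) = 248*6² + (8 - 11) = 248*36 - 3 = 8928 - 3 = 8925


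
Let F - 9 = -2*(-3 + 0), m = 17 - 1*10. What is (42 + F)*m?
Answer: 399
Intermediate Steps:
m = 7 (m = 17 - 10 = 7)
F = 15 (F = 9 - 2*(-3 + 0) = 9 - 2*(-3) = 9 + 6 = 15)
(42 + F)*m = (42 + 15)*7 = 57*7 = 399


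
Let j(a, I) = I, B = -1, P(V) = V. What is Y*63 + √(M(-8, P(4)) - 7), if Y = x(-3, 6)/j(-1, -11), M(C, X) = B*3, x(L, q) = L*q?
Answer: 1134/11 + I*√10 ≈ 103.09 + 3.1623*I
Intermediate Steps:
M(C, X) = -3 (M(C, X) = -1*3 = -3)
Y = 18/11 (Y = -3*6/(-11) = -18*(-1/11) = 18/11 ≈ 1.6364)
Y*63 + √(M(-8, P(4)) - 7) = (18/11)*63 + √(-3 - 7) = 1134/11 + √(-10) = 1134/11 + I*√10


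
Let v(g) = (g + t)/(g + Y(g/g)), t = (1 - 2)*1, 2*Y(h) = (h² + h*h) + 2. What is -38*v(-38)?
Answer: -247/6 ≈ -41.167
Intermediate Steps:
Y(h) = 1 + h² (Y(h) = ((h² + h*h) + 2)/2 = ((h² + h²) + 2)/2 = (2*h² + 2)/2 = (2 + 2*h²)/2 = 1 + h²)
t = -1 (t = -1*1 = -1)
v(g) = (-1 + g)/(2 + g) (v(g) = (g - 1)/(g + (1 + (g/g)²)) = (-1 + g)/(g + (1 + 1²)) = (-1 + g)/(g + (1 + 1)) = (-1 + g)/(g + 2) = (-1 + g)/(2 + g))
-38*v(-38) = -38*(-1 - 38)/(2 - 38) = -38*(-39)/(-36) = -(-19)*(-39)/18 = -38*13/12 = -247/6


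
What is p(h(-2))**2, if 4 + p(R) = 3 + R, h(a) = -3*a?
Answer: 25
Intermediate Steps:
p(R) = -1 + R (p(R) = -4 + (3 + R) = -1 + R)
p(h(-2))**2 = (-1 - 3*(-2))**2 = (-1 + 6)**2 = 5**2 = 25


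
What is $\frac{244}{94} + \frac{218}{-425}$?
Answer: $\frac{41604}{19975} \approx 2.0828$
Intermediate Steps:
$\frac{244}{94} + \frac{218}{-425} = 244 \cdot \frac{1}{94} + 218 \left(- \frac{1}{425}\right) = \frac{122}{47} - \frac{218}{425} = \frac{41604}{19975}$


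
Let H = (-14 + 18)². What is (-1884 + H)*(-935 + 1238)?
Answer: -566004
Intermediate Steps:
H = 16 (H = 4² = 16)
(-1884 + H)*(-935 + 1238) = (-1884 + 16)*(-935 + 1238) = -1868*303 = -566004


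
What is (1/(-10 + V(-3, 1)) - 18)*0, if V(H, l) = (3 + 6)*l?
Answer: 0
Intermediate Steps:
V(H, l) = 9*l
(1/(-10 + V(-3, 1)) - 18)*0 = (1/(-10 + 9*1) - 18)*0 = (1/(-10 + 9) - 18)*0 = (1/(-1) - 18)*0 = (-1 - 18)*0 = -19*0 = 0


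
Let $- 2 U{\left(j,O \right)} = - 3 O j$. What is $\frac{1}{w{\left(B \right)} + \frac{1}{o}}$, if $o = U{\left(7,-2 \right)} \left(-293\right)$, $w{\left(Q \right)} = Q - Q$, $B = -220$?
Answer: $6153$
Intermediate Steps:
$U{\left(j,O \right)} = \frac{3 O j}{2}$ ($U{\left(j,O \right)} = - \frac{- 3 O j}{2} = - \frac{\left(-3\right) O j}{2} = \frac{3 O j}{2}$)
$w{\left(Q \right)} = 0$
$o = 6153$ ($o = \frac{3}{2} \left(-2\right) 7 \left(-293\right) = \left(-21\right) \left(-293\right) = 6153$)
$\frac{1}{w{\left(B \right)} + \frac{1}{o}} = \frac{1}{0 + \frac{1}{6153}} = \frac{1}{\frac{1}{6153}} = 6153$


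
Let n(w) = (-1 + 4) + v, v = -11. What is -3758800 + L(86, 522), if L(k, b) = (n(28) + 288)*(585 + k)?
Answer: -3570920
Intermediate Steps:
n(w) = -8 (n(w) = (-1 + 4) - 11 = 3 - 11 = -8)
L(k, b) = 163800 + 280*k (L(k, b) = (-8 + 288)*(585 + k) = 280*(585 + k) = 163800 + 280*k)
-3758800 + L(86, 522) = -3758800 + (163800 + 280*86) = -3758800 + (163800 + 24080) = -3758800 + 187880 = -3570920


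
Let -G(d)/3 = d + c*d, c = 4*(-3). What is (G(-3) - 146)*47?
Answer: -11515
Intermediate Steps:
c = -12
G(d) = 33*d (G(d) = -3*(d - 12*d) = -(-33)*d = 33*d)
(G(-3) - 146)*47 = (33*(-3) - 146)*47 = (-99 - 146)*47 = -245*47 = -11515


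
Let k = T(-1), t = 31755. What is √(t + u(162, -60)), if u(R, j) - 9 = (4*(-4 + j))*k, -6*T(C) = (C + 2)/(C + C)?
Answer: 2*√71421/3 ≈ 178.16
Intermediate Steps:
T(C) = -(2 + C)/(12*C) (T(C) = -(C + 2)/(6*(C + C)) = -(2 + C)/(6*(2*C)) = -(2 + C)*1/(2*C)/6 = -(2 + C)/(12*C))
k = 1/12 (k = (1/12)*(-2 - 1*(-1))/(-1) = (1/12)*(-1)*(-2 + 1) = (1/12)*(-1)*(-1) = 1/12 ≈ 0.083333)
u(R, j) = 23/3 + j/3 (u(R, j) = 9 + (4*(-4 + j))*(1/12) = 9 + (-16 + 4*j)*(1/12) = 9 + (-4/3 + j/3) = 23/3 + j/3)
√(t + u(162, -60)) = √(31755 + (23/3 + (⅓)*(-60))) = √(31755 + (23/3 - 20)) = √(31755 - 37/3) = √(95228/3) = 2*√71421/3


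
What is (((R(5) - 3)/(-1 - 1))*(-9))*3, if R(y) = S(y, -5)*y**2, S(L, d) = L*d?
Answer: -8478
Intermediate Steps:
R(y) = -5*y**3 (R(y) = (y*(-5))*y**2 = (-5*y)*y**2 = -5*y**3)
(((R(5) - 3)/(-1 - 1))*(-9))*3 = (((-5*5**3 - 3)/(-1 - 1))*(-9))*3 = (((-5*125 - 3)/(-2))*(-9))*3 = (((-625 - 3)*(-1/2))*(-9))*3 = (-628*(-1/2)*(-9))*3 = (314*(-9))*3 = -2826*3 = -8478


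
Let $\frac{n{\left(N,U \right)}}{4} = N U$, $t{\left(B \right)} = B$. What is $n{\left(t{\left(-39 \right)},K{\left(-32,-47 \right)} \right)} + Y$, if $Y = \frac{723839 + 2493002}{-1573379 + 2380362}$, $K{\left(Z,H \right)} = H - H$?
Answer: $\frac{3216841}{806983} \approx 3.9863$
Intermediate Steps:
$K{\left(Z,H \right)} = 0$
$n{\left(N,U \right)} = 4 N U$
$Y = \frac{3216841}{806983} \approx 3.9863$
$n{\left(t{\left(-39 \right)},K{\left(-32,-47 \right)} \right)} + Y = 4 \left(-39\right) 0 + \frac{3216841}{806983} = 0 + \frac{3216841}{806983} = \frac{3216841}{806983}$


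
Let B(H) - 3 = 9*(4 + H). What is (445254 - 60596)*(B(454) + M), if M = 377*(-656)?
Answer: -93543825046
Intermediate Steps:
M = -247312
B(H) = 39 + 9*H (B(H) = 3 + 9*(4 + H) = 3 + (36 + 9*H) = 39 + 9*H)
(445254 - 60596)*(B(454) + M) = (445254 - 60596)*((39 + 9*454) - 247312) = 384658*((39 + 4086) - 247312) = 384658*(4125 - 247312) = 384658*(-243187) = -93543825046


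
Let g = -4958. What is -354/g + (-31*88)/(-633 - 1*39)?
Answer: 860207/208236 ≈ 4.1309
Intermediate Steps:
-354/g + (-31*88)/(-633 - 1*39) = -354/(-4958) + (-31*88)/(-633 - 1*39) = -354*(-1/4958) - 2728/(-633 - 39) = 177/2479 - 2728/(-672) = 177/2479 - 2728*(-1/672) = 177/2479 + 341/84 = 860207/208236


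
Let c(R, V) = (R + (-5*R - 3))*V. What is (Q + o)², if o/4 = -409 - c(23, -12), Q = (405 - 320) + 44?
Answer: 36808489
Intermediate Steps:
c(R, V) = V*(-3 - 4*R) (c(R, V) = (R + (-3 - 5*R))*V = (-3 - 4*R)*V = V*(-3 - 4*R))
Q = 129 (Q = 85 + 44 = 129)
o = -6196 (o = 4*(-409 - (-1)*(-12)*(3 + 4*23)) = 4*(-409 - (-1)*(-12)*(3 + 92)) = 4*(-409 - (-1)*(-12)*95) = 4*(-409 - 1*1140) = 4*(-409 - 1140) = 4*(-1549) = -6196)
(Q + o)² = (129 - 6196)² = (-6067)² = 36808489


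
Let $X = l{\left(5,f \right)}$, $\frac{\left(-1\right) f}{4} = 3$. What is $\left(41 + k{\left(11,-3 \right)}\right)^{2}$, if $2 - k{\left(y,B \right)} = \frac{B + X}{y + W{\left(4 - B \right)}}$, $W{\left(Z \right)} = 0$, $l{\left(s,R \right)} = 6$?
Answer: $\frac{220900}{121} \approx 1825.6$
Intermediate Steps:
$f = -12$ ($f = \left(-4\right) 3 = -12$)
$X = 6$
$k{\left(y,B \right)} = 2 - \frac{6 + B}{y}$ ($k{\left(y,B \right)} = 2 - \frac{B + 6}{y + 0} = 2 - \frac{6 + B}{y}$)
$\left(41 + k{\left(11,-3 \right)}\right)^{2} = \left(41 + \frac{-6 - -3 + 2 \cdot 11}{11}\right)^{2} = \left(41 + \frac{-6 + 3 + 22}{11}\right)^{2} = \left(41 + \frac{1}{11} \cdot 19\right)^{2} = \left(41 + \frac{19}{11}\right)^{2} = \left(\frac{470}{11}\right)^{2} = \frac{220900}{121}$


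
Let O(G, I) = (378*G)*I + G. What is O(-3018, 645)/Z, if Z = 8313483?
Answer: -245273866/2771161 ≈ -88.509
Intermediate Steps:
O(G, I) = G + 378*G*I (O(G, I) = 378*G*I + G = G + 378*G*I)
O(-3018, 645)/Z = -3018*(1 + 378*645)/8313483 = -3018*(1 + 243810)*(1/8313483) = -3018*243811*(1/8313483) = -735821598*1/8313483 = -245273866/2771161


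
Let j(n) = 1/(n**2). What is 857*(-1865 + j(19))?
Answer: -576987248/361 ≈ -1.5983e+6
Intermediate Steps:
j(n) = n**(-2)
857*(-1865 + j(19)) = 857*(-1865 + 19**(-2)) = 857*(-1865 + 1/361) = 857*(-673264/361) = -576987248/361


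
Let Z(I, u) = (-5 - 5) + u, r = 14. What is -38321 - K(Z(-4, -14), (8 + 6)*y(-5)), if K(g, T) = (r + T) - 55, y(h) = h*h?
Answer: -38630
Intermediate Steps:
Z(I, u) = -10 + u
y(h) = h²
K(g, T) = -41 + T (K(g, T) = (14 + T) - 55 = -41 + T)
-38321 - K(Z(-4, -14), (8 + 6)*y(-5)) = -38321 - (-41 + (8 + 6)*(-5)²) = -38321 - (-41 + 14*25) = -38321 - (-41 + 350) = -38321 - 1*309 = -38321 - 309 = -38630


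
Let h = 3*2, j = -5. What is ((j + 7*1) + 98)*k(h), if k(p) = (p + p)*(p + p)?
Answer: 14400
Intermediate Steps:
h = 6
k(p) = 4*p**2 (k(p) = (2*p)*(2*p) = 4*p**2)
((j + 7*1) + 98)*k(h) = ((-5 + 7*1) + 98)*(4*6**2) = ((-5 + 7) + 98)*(4*36) = (2 + 98)*144 = 100*144 = 14400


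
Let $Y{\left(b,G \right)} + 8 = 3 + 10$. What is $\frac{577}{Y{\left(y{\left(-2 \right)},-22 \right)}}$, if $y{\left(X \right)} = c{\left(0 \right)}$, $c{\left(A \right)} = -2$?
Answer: $\frac{577}{5} \approx 115.4$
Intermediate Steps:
$y{\left(X \right)} = -2$
$Y{\left(b,G \right)} = 5$ ($Y{\left(b,G \right)} = -8 + \left(3 + 10\right) = -8 + 13 = 5$)
$\frac{577}{Y{\left(y{\left(-2 \right)},-22 \right)}} = \frac{577}{5}$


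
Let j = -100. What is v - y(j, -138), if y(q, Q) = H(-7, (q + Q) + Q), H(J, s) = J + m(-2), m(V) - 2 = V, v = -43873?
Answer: -43866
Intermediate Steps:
m(V) = 2 + V
H(J, s) = J (H(J, s) = J + (2 - 2) = J + 0 = J)
y(q, Q) = -7
v - y(j, -138) = -43873 - 1*(-7) = -43873 + 7 = -43866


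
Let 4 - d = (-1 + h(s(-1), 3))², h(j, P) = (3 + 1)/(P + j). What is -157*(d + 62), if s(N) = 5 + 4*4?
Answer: -369107/36 ≈ -10253.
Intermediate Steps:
s(N) = 21 (s(N) = 5 + 16 = 21)
h(j, P) = 4/(P + j)
d = 119/36 (d = 4 - (-1 + 4/(3 + 21))² = 4 - (-1 + 4/24)² = 4 - (-1 + 4*(1/24))² = 4 - (-1 + ⅙)² = 4 - (-⅚)² = 4 - 1*25/36 = 4 - 25/36 = 119/36 ≈ 3.3056)
-157*(d + 62) = -157*(119/36 + 62) = -157*2351/36 = -369107/36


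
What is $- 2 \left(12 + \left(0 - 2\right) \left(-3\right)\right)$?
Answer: $-36$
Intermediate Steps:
$- 2 \left(12 + \left(0 - 2\right) \left(-3\right)\right) = - 2 \left(12 - -6\right) = - 2 \left(12 + 6\right) = \left(-2\right) 18 = -36$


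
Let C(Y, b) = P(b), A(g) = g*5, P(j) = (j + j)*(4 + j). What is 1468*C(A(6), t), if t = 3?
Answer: 61656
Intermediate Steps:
P(j) = 2*j*(4 + j) (P(j) = (2*j)*(4 + j) = 2*j*(4 + j))
A(g) = 5*g
C(Y, b) = 2*b*(4 + b)
1468*C(A(6), t) = 1468*(2*3*(4 + 3)) = 1468*(2*3*7) = 1468*42 = 61656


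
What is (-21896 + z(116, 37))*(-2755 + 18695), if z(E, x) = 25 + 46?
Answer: -347890500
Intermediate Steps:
z(E, x) = 71
(-21896 + z(116, 37))*(-2755 + 18695) = (-21896 + 71)*(-2755 + 18695) = -21825*15940 = -347890500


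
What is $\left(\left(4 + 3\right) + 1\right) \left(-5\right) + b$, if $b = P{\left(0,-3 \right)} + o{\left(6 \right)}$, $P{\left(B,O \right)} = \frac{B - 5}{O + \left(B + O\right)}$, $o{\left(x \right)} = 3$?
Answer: $- \frac{217}{6} \approx -36.167$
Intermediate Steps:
$P{\left(B,O \right)} = \frac{-5 + B}{B + 2 O}$
$b = \frac{23}{6}$ ($b = \frac{-5 + 0}{0 + 2 \left(-3\right)} + 3 = \frac{1}{0 - 6} \left(-5\right) + 3 = \frac{1}{-6} \left(-5\right) + 3 = \left(- \frac{1}{6}\right) \left(-5\right) + 3 = \frac{5}{6} + 3 = \frac{23}{6} \approx 3.8333$)
$\left(\left(4 + 3\right) + 1\right) \left(-5\right) + b = \left(\left(4 + 3\right) + 1\right) \left(-5\right) + \frac{23}{6} = \left(7 + 1\right) \left(-5\right) + \frac{23}{6} = 8 \left(-5\right) + \frac{23}{6} = -40 + \frac{23}{6} = - \frac{217}{6}$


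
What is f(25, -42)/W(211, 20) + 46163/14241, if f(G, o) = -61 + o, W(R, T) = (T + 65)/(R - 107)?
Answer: -148625737/1210485 ≈ -122.78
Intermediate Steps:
W(R, T) = (65 + T)/(-107 + R)
f(25, -42)/W(211, 20) + 46163/14241 = (-61 - 42)/(((65 + 20)/(-107 + 211))) + 46163/14241 = -103/(85/104) + 46163*(1/14241) = -103/((1/104)*85) + 46163/14241 = -103/85/104 + 46163/14241 = -103*104/85 + 46163/14241 = -10712/85 + 46163/14241 = -148625737/1210485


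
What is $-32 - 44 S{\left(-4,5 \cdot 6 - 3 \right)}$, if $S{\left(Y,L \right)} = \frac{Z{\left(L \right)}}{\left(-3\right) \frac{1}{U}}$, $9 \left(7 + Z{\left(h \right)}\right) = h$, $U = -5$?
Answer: $\frac{784}{3} \approx 261.33$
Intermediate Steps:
$Z{\left(h \right)} = -7 + \frac{h}{9}$
$S{\left(Y,L \right)} = - \frac{35}{3} + \frac{5 L}{27}$ ($S{\left(Y,L \right)} = \frac{-7 + \frac{L}{9}}{\left(-3\right) \frac{1}{-5}} = \frac{-7 + \frac{L}{9}}{\left(-3\right) \left(- \frac{1}{5}\right)} = \frac{-7 + \frac{L}{9}}{\frac{3}{5}} = \left(-7 + \frac{L}{9}\right) \frac{5}{3} = - \frac{35}{3} + \frac{5 L}{27}$)
$-32 - 44 S{\left(-4,5 \cdot 6 - 3 \right)} = -32 - 44 \left(- \frac{35}{3} + \frac{5 \left(5 \cdot 6 - 3\right)}{27}\right) = -32 - 44 \left(- \frac{35}{3} + \frac{5 \left(30 - 3\right)}{27}\right) = -32 - 44 \left(- \frac{35}{3} + \frac{5}{27} \cdot 27\right) = -32 - 44 \left(- \frac{35}{3} + 5\right) = -32 - - \frac{880}{3} = -32 + \frac{880}{3} = \frac{784}{3}$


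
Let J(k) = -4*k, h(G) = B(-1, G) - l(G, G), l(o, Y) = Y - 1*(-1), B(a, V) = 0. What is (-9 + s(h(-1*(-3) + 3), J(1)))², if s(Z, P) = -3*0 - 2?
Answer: 121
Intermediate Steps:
l(o, Y) = 1 + Y (l(o, Y) = Y + 1 = 1 + Y)
h(G) = -1 - G (h(G) = 0 - (1 + G) = 0 + (-1 - G) = -1 - G)
s(Z, P) = -2 (s(Z, P) = 0 - 2 = -2)
(-9 + s(h(-1*(-3) + 3), J(1)))² = (-9 - 2)² = (-11)² = 121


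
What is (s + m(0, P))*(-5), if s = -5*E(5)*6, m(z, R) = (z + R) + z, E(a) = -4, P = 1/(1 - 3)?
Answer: -1195/2 ≈ -597.50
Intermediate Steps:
P = -½ (P = 1/(-2) = -½ ≈ -0.50000)
m(z, R) = R + 2*z (m(z, R) = (R + z) + z = R + 2*z)
s = 120 (s = -5*(-4)*6 = 20*6 = 120)
(s + m(0, P))*(-5) = (120 + (-½ + 2*0))*(-5) = (120 + (-½ + 0))*(-5) = (120 - ½)*(-5) = (239/2)*(-5) = -1195/2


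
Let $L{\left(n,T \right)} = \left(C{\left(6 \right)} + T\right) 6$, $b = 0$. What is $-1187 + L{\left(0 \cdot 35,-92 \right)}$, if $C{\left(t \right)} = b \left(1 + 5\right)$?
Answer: $-1739$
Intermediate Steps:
$C{\left(t \right)} = 0$ ($C{\left(t \right)} = 0 \left(1 + 5\right) = 0 \cdot 6 = 0$)
$L{\left(n,T \right)} = 6 T$ ($L{\left(n,T \right)} = \left(0 + T\right) 6 = T 6 = 6 T$)
$-1187 + L{\left(0 \cdot 35,-92 \right)} = -1187 + 6 \left(-92\right) = -1187 - 552 = -1739$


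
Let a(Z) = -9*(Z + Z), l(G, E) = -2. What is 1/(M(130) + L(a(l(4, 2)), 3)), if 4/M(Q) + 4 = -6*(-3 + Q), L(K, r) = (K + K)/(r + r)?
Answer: 383/4594 ≈ 0.083370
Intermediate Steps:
a(Z) = -18*Z
L(K, r) = K/r (L(K, r) = (2*K)/((2*r)) = (2*K)*(1/(2*r)) = K/r)
M(Q) = 4/(14 - 6*Q) (M(Q) = 4/(-4 - 6*(-3 + Q)) = 4/(-4 + (18 - 6*Q)) = 4/(14 - 6*Q))
1/(M(130) + L(a(l(4, 2)), 3)) = 1/(-2/(-7 + 3*130) - 18*(-2)/3) = 1/(-2/(-7 + 390) + 36*(⅓)) = 1/(-2/383 + 12) = 1/(4594/383) = 383/4594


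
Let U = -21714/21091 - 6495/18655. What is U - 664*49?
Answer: -365769029057/11241503 ≈ -32537.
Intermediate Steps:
U = -15487449/11241503 (U = -21714*1/21091 - 6495*1/18655 = -3102/3013 - 1299/3731 = -15487449/11241503 ≈ -1.3777)
U - 664*49 = -15487449/11241503 - 664*49 = -15487449/11241503 - 32536 = -365769029057/11241503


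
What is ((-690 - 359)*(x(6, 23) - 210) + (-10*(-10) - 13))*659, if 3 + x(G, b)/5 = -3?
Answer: 165967173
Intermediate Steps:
x(G, b) = -30 (x(G, b) = -15 + 5*(-3) = -15 - 15 = -30)
((-690 - 359)*(x(6, 23) - 210) + (-10*(-10) - 13))*659 = ((-690 - 359)*(-30 - 210) + (-10*(-10) - 13))*659 = (-1049*(-240) + (100 - 13))*659 = (251760 + 87)*659 = 251847*659 = 165967173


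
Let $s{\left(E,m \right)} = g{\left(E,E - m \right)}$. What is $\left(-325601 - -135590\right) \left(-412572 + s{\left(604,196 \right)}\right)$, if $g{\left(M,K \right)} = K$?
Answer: $78315693804$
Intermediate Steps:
$s{\left(E,m \right)} = E - m$
$\left(-325601 - -135590\right) \left(-412572 + s{\left(604,196 \right)}\right) = \left(-325601 - -135590\right) \left(-412572 + \left(604 - 196\right)\right) = \left(-325601 + 135590\right) \left(-412572 + \left(604 - 196\right)\right) = - 190011 \left(-412572 + 408\right) = \left(-190011\right) \left(-412164\right) = 78315693804$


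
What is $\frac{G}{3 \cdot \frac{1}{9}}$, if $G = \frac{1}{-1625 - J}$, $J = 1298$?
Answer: $- \frac{3}{2923} \approx -0.0010263$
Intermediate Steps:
$G = - \frac{1}{2923}$ ($G = \frac{1}{-1625 - 1298} = \frac{1}{-2923} = - \frac{1}{2923} \approx -0.00034211$)
$\frac{G}{3 \cdot \frac{1}{9}} = \frac{1}{3 \cdot \frac{1}{9}} \left(- \frac{1}{2923}\right) = \frac{1}{\frac{1}{3}} \left(- \frac{1}{2923}\right) = 3 \left(- \frac{1}{2923}\right) = - \frac{3}{2923}$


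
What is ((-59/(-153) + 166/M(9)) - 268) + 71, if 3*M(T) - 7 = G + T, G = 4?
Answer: -262723/1530 ≈ -171.71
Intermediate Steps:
M(T) = 11/3 + T/3 (M(T) = 7/3 + (4 + T)/3 = 7/3 + (4/3 + T/3) = 11/3 + T/3)
((-59/(-153) + 166/M(9)) - 268) + 71 = ((-59/(-153) + 166/(11/3 + (⅓)*9)) - 268) + 71 = ((-59*(-1/153) + 166/(11/3 + 3)) - 268) + 71 = ((59/153 + 166/(20/3)) - 268) + 71 = ((59/153 + 166*(3/20)) - 268) + 71 = ((59/153 + 249/10) - 268) + 71 = (38687/1530 - 268) + 71 = -371353/1530 + 71 = -262723/1530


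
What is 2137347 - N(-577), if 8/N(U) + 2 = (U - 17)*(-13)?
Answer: 2062539854/965 ≈ 2.1373e+6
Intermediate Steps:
N(U) = 8/(219 - 13*U) (N(U) = 8/(-2 + (U - 17)*(-13)) = 8/(-2 + (-17 + U)*(-13)) = 8/(-2 + (221 - 13*U)) = 8/(219 - 13*U))
2137347 - N(-577) = 2137347 - (-8)/(-219 + 13*(-577)) = 2137347 - (-8)/(-219 - 7501) = 2137347 - (-8)/(-7720) = 2137347 - (-8)*(-1)/7720 = 2137347 - 1*1/965 = 2137347 - 1/965 = 2062539854/965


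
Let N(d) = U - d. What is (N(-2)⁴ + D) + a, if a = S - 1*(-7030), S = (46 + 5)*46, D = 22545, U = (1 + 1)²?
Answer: 33217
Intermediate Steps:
U = 4 (U = 2² = 4)
N(d) = 4 - d
S = 2346 (S = 51*46 = 2346)
a = 9376 (a = 2346 - 1*(-7030) = 2346 + 7030 = 9376)
(N(-2)⁴ + D) + a = ((4 - 1*(-2))⁴ + 22545) + 9376 = ((4 + 2)⁴ + 22545) + 9376 = (6⁴ + 22545) + 9376 = (1296 + 22545) + 9376 = 23841 + 9376 = 33217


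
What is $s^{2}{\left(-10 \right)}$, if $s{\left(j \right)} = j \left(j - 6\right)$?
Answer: $25600$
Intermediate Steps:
$s{\left(j \right)} = j \left(-6 + j\right)$
$s^{2}{\left(-10 \right)} = \left(- 10 \left(-6 - 10\right)\right)^{2} = \left(\left(-10\right) \left(-16\right)\right)^{2} = 160^{2} = 25600$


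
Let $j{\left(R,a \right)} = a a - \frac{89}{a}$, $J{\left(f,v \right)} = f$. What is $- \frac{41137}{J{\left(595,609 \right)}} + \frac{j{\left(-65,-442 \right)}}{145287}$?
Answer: $- \frac{16930130011}{249732210} \approx -67.793$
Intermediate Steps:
$j{\left(R,a \right)} = a^{2} - \frac{89}{a}$
$- \frac{41137}{J{\left(595,609 \right)}} + \frac{j{\left(-65,-442 \right)}}{145287} = - \frac{41137}{595} + \frac{\frac{1}{-442} \left(-89 + \left(-442\right)^{3}\right)}{145287} = \left(-41137\right) \frac{1}{595} + - \frac{-89 - 86350888}{442} \cdot \frac{1}{145287} = - \frac{41137}{595} + \left(- \frac{1}{442}\right) \left(-86350977\right) \frac{1}{145287} = - \frac{41137}{595} + \frac{86350977}{442} \cdot \frac{1}{145287} = - \frac{41137}{595} + \frac{9594553}{7135206} = - \frac{16930130011}{249732210}$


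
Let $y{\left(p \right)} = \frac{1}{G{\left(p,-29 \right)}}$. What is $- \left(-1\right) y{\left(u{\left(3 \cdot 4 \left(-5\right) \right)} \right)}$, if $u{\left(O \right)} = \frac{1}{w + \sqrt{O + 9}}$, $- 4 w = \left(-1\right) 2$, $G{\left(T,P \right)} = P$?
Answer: $- \frac{1}{29} \approx -0.034483$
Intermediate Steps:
$w = \frac{1}{2}$ ($w = - \frac{\left(-1\right) 2}{4} = \left(- \frac{1}{4}\right) \left(-2\right) = \frac{1}{2} \approx 0.5$)
$u{\left(O \right)} = \frac{1}{\frac{1}{2} + \sqrt{9 + O}}$ ($u{\left(O \right)} = \frac{1}{\frac{1}{2} + \sqrt{O + 9}} = \frac{1}{\frac{1}{2} + \sqrt{9 + O}}$)
$y{\left(p \right)} = - \frac{1}{29}$ ($y{\left(p \right)} = \frac{1}{-29} = - \frac{1}{29}$)
$- \left(-1\right) y{\left(u{\left(3 \cdot 4 \left(-5\right) \right)} \right)} = - \frac{\left(-1\right) \left(-1\right)}{29} = \left(-1\right) \frac{1}{29} = - \frac{1}{29}$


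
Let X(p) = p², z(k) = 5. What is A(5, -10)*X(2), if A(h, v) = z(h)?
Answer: 20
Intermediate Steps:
A(h, v) = 5
A(5, -10)*X(2) = 5*2² = 5*4 = 20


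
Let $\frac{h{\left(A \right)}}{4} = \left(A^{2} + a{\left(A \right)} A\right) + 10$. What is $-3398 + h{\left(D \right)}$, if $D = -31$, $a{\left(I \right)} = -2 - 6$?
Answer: $1478$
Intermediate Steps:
$a{\left(I \right)} = -8$ ($a{\left(I \right)} = -2 - 6 = -8$)
$h{\left(A \right)} = 40 - 32 A + 4 A^{2}$ ($h{\left(A \right)} = 4 \left(\left(A^{2} - 8 A\right) + 10\right) = 4 \left(10 + A^{2} - 8 A\right) = 40 - 32 A + 4 A^{2}$)
$-3398 + h{\left(D \right)} = -3398 + \left(40 - -992 + 4 \left(-31\right)^{2}\right) = -3398 + \left(40 + 992 + 4 \cdot 961\right) = -3398 + \left(40 + 992 + 3844\right) = -3398 + 4876 = 1478$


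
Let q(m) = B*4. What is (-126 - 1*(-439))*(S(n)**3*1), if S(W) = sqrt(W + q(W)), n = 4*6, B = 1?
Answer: 17528*sqrt(7) ≈ 46375.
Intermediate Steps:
n = 24
q(m) = 4 (q(m) = 1*4 = 4)
S(W) = sqrt(4 + W) (S(W) = sqrt(W + 4) = sqrt(4 + W))
(-126 - 1*(-439))*(S(n)**3*1) = (-126 - 1*(-439))*((sqrt(4 + 24))**3*1) = (-126 + 439)*((sqrt(28))**3*1) = 313*((2*sqrt(7))**3*1) = 313*((56*sqrt(7))*1) = 313*(56*sqrt(7)) = 17528*sqrt(7)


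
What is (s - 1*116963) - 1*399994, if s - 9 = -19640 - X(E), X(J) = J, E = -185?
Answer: -536403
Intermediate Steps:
s = -19446 (s = 9 + (-19640 - 1*(-185)) = 9 + (-19640 + 185) = 9 - 19455 = -19446)
(s - 1*116963) - 1*399994 = (-19446 - 1*116963) - 1*399994 = (-19446 - 116963) - 399994 = -136409 - 399994 = -536403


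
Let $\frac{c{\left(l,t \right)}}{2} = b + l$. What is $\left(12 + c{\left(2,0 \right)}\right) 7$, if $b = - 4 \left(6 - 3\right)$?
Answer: $-56$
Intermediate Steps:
$b = -12$ ($b = - 4 \left(6 - 3\right) = \left(-4\right) 3 = -12$)
$c{\left(l,t \right)} = -24 + 2 l$ ($c{\left(l,t \right)} = 2 \left(-12 + l\right) = -24 + 2 l$)
$\left(12 + c{\left(2,0 \right)}\right) 7 = \left(12 + \left(-24 + 2 \cdot 2\right)\right) 7 = \left(12 + \left(-24 + 4\right)\right) 7 = \left(12 - 20\right) 7 = \left(-8\right) 7 = -56$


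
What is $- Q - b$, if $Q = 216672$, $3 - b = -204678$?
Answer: $-421353$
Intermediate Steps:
$b = 204681$ ($b = 3 - -204678 = 3 + 204678 = 204681$)
$- Q - b = \left(-1\right) 216672 - 204681 = -216672 - 204681 = -421353$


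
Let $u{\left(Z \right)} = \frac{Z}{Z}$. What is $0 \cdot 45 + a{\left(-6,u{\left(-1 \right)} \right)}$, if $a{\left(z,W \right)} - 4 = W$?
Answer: $5$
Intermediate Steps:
$u{\left(Z \right)} = 1$
$a{\left(z,W \right)} = 4 + W$
$0 \cdot 45 + a{\left(-6,u{\left(-1 \right)} \right)} = 0 \cdot 45 + \left(4 + 1\right) = 0 + 5 = 5$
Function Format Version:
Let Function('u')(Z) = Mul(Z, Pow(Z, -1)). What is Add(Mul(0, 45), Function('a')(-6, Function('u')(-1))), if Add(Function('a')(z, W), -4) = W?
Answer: 5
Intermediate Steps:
Function('u')(Z) = 1
Function('a')(z, W) = Add(4, W)
Add(Mul(0, 45), Function('a')(-6, Function('u')(-1))) = Add(Mul(0, 45), Add(4, 1)) = Add(0, 5) = 5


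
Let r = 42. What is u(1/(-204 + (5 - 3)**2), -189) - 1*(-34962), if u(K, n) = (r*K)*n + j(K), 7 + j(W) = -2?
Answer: 3499269/100 ≈ 34993.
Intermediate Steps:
j(W) = -9 (j(W) = -7 - 2 = -9)
u(K, n) = -9 + 42*K*n (u(K, n) = (42*K)*n - 9 = 42*K*n - 9 = -9 + 42*K*n)
u(1/(-204 + (5 - 3)**2), -189) - 1*(-34962) = (-9 + 42*(-189)/(-204 + (5 - 3)**2)) - 1*(-34962) = (-9 + 42*(-189)/(-204 + 2**2)) + 34962 = (-9 + 42*(-189)/(-204 + 4)) + 34962 = (-9 + 42*(-189)/(-200)) + 34962 = (-9 + 42*(-1/200)*(-189)) + 34962 = (-9 + 3969/100) + 34962 = 3069/100 + 34962 = 3499269/100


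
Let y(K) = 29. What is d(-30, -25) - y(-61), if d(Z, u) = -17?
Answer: -46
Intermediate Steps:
d(-30, -25) - y(-61) = -17 - 1*29 = -17 - 29 = -46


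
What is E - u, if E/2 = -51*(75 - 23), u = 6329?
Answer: -11633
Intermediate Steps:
E = -5304 (E = 2*(-51*(75 - 23)) = 2*(-51*52) = 2*(-2652) = -5304)
E - u = -5304 - 1*6329 = -5304 - 6329 = -11633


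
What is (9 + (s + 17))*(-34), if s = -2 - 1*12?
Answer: -408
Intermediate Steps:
s = -14 (s = -2 - 12 = -14)
(9 + (s + 17))*(-34) = (9 + (-14 + 17))*(-34) = (9 + 3)*(-34) = 12*(-34) = -408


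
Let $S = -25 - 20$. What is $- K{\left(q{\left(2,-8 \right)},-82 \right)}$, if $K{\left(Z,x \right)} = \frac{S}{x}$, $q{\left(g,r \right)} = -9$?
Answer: $- \frac{45}{82} \approx -0.54878$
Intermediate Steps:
$S = -45$ ($S = -25 - 20 = -45$)
$K{\left(Z,x \right)} = - \frac{45}{x}$
$- K{\left(q{\left(2,-8 \right)},-82 \right)} = - \frac{-45}{-82} = - \frac{\left(-45\right) \left(-1\right)}{82} = \left(-1\right) \frac{45}{82} = - \frac{45}{82}$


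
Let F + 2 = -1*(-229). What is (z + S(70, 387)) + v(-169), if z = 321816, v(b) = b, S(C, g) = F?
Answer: 321874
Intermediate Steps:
F = 227 (F = -2 - 1*(-229) = -2 + 229 = 227)
S(C, g) = 227
(z + S(70, 387)) + v(-169) = (321816 + 227) - 169 = 322043 - 169 = 321874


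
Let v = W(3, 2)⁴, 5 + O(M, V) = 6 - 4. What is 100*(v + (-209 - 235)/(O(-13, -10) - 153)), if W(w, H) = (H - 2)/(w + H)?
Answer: 3700/13 ≈ 284.62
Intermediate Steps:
O(M, V) = -3 (O(M, V) = -5 + (6 - 4) = -5 + 2 = -3)
W(w, H) = (-2 + H)/(H + w)
v = 0 (v = ((-2 + 2)/(2 + 3))⁴ = (0/5)⁴ = ((⅕)*0)⁴ = 0⁴ = 0)
100*(v + (-209 - 235)/(O(-13, -10) - 153)) = 100*(0 + (-209 - 235)/(-3 - 153)) = 100*(0 - 444/(-156)) = 100*(0 - 444*(-1/156)) = 100*(0 + 37/13) = 100*(37/13) = 3700/13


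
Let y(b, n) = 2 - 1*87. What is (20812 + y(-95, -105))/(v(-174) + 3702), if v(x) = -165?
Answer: 2303/393 ≈ 5.8601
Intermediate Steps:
y(b, n) = -85 (y(b, n) = 2 - 87 = -85)
(20812 + y(-95, -105))/(v(-174) + 3702) = (20812 - 85)/(-165 + 3702) = 20727/3537 = 20727*(1/3537) = 2303/393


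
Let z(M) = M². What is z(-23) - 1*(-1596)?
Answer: 2125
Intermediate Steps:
z(-23) - 1*(-1596) = (-23)² - 1*(-1596) = 529 + 1596 = 2125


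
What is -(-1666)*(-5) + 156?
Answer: -8174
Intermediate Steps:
-(-1666)*(-5) + 156 = -119*70 + 156 = -8330 + 156 = -8174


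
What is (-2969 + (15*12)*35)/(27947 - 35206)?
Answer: -3331/7259 ≈ -0.45888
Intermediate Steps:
(-2969 + (15*12)*35)/(27947 - 35206) = (-2969 + 180*35)/(-7259) = (-2969 + 6300)*(-1/7259) = 3331*(-1/7259) = -3331/7259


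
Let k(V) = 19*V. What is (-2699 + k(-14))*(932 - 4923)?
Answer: 11833315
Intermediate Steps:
(-2699 + k(-14))*(932 - 4923) = (-2699 + 19*(-14))*(932 - 4923) = (-2699 - 266)*(-3991) = -2965*(-3991) = 11833315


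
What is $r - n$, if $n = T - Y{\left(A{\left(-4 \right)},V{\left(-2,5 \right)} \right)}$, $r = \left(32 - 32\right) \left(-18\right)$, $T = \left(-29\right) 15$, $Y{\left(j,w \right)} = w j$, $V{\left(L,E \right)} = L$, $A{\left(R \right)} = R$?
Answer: $443$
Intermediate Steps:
$Y{\left(j,w \right)} = j w$
$T = -435$
$r = 0$ ($r = 0 \left(-18\right) = 0$)
$n = -443$ ($n = -435 - \left(-4\right) \left(-2\right) = -435 - 8 = -443$)
$r - n = 0 - -443 = 0 + 443 = 443$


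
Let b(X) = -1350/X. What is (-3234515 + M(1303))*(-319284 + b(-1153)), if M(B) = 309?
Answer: 1190618287287012/1153 ≈ 1.0326e+12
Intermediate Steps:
(-3234515 + M(1303))*(-319284 + b(-1153)) = (-3234515 + 309)*(-319284 - 1350/(-1153)) = -3234206*(-319284 - 1350*(-1/1153)) = -3234206*(-319284 + 1350/1153) = -3234206*(-368133102/1153) = 1190618287287012/1153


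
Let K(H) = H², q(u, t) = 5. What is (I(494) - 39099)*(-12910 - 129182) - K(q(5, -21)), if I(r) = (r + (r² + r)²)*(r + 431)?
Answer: -7859151467356874317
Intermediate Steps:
I(r) = (431 + r)*(r + (r + r²)²) (I(r) = (r + (r + r²)²)*(431 + r) = (431 + r)*(r + (r + r²)²))
(I(494) - 39099)*(-12910 - 129182) - K(q(5, -21)) = (494*(431 + 494⁴ + 432*494 + 433*494³ + 863*494²) - 39099)*(-12910 - 129182) - 1*5² = (494*(431 + 59553569296 + 213408 + 433*120553784 + 863*244036) - 39099)*(-142092) - 1*25 = (494*(431 + 59553569296 + 213408 + 52199788472 + 210603068) - 39099)*(-142092) - 25 = (494*111964174675 - 39099)*(-142092) - 25 = (55310302289450 - 39099)*(-142092) - 25 = 55310302250351*(-142092) - 25 = -7859151467356874292 - 25 = -7859151467356874317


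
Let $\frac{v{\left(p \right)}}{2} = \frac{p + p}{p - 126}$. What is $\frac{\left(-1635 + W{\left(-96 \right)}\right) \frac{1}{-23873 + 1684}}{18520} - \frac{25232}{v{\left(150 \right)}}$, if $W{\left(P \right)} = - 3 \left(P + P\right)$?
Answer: $- \frac{2073769023697}{2054701400} \approx -1009.3$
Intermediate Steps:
$W{\left(P \right)} = - 6 P$ ($W{\left(P \right)} = - 3 \cdot 2 P = - 6 P$)
$v{\left(p \right)} = \frac{4 p}{-126 + p}$ ($v{\left(p \right)} = 2 \frac{p + p}{p - 126} = 2 \frac{2 p}{-126 + p} = \frac{4 p}{-126 + p}$)
$\frac{\left(-1635 + W{\left(-96 \right)}\right) \frac{1}{-23873 + 1684}}{18520} - \frac{25232}{v{\left(150 \right)}} = \frac{\left(-1635 - -576\right) \frac{1}{-23873 + 1684}}{18520} - \frac{25232}{4 \cdot 150 \frac{1}{-126 + 150}} = \frac{-1635 + 576}{-22189} \cdot \frac{1}{18520} - \frac{25232}{4 \cdot 150 \cdot \frac{1}{24}} = \left(-1059\right) \left(- \frac{1}{22189}\right) \frac{1}{18520} - \frac{25232}{4 \cdot 150 \cdot \frac{1}{24}} = \frac{1059}{22189} \cdot \frac{1}{18520} - \frac{25232}{25} = \frac{1059}{410940280} - \frac{25232}{25} = - \frac{2073769023697}{2054701400}$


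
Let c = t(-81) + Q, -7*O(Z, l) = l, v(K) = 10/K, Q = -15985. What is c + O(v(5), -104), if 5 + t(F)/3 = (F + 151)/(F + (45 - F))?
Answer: -335590/21 ≈ -15980.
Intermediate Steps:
t(F) = -74/15 + F/15 (t(F) = -15 + 3*((F + 151)/(F + (45 - F))) = -15 + 3*((151 + F)/45) = -15 + 3*((151 + F)*(1/45)) = -15 + 3*(151/45 + F/45) = -15 + (151/15 + F/15) = -74/15 + F/15)
O(Z, l) = -l/7
c = -47986/3 (c = (-74/15 + (1/15)*(-81)) - 15985 = (-74/15 - 27/5) - 15985 = -31/3 - 15985 = -47986/3 ≈ -15995.)
c + O(v(5), -104) = -47986/3 - ⅐*(-104) = -47986/3 + 104/7 = -335590/21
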